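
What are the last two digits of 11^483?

31

By repeated squaring mod 100: 11^1≡11, 11^2≡21, 11^4≡41, 11^8≡81, 11^16≡61, 11^32≡21, 11^64≡41, 11^128≡81, 11^256≡61.
483 = 1 + 2 + 32 + 64 + 128 + 256, so 11^483 ≡ 11·21·21·41·81·61 ≡ 31 (mod 100).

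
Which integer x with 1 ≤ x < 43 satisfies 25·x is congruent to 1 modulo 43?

31

43 = 1·25 + 18
25 = 1·18 + 7
18 = 2·7 + 4
7 = 1·4 + 3
4 = 1·3 + 1
3 = 3·1 + 0
Back-substituting gives 25·31 ≡ 1 (mod 43).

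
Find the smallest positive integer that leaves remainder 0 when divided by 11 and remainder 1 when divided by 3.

22

x ≡ 1 (mod 3) gives x ∈ {1, 4, 7, 10, 13, 16, 19, 22}.
The first of these with x mod 11 = 0 is 22.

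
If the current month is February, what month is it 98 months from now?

98 − 8·12 = 2, so 98 ≡ 2 (mod 12).
February + 2 months → April.

April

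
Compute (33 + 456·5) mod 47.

456·5 = 2280.
Dividing 2280 by 47 gives quotient 48 and remainder 24.
(33 + 24) mod 47 = 10.

10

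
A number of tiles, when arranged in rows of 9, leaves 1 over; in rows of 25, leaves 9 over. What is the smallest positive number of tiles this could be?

109

x ≡ 1 (mod 9) gives x ∈ {1, 10, 19, 28, 37, 46, 55, 64, …}.
The first of these with x mod 25 = 9 is 109.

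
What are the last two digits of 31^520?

01

By repeated squaring mod 100: 31^1≡31, 31^2≡61, 31^4≡21, 31^8≡41, 31^16≡81, 31^32≡61, 31^64≡21, 31^128≡41, 31^256≡81, 31^512≡61.
Since 520 = 8 + 512 in binary, 31^520 ≡ 41·61 ≡ 1 (mod 100).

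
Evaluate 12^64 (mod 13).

1

Square-and-reduce mod 13: 12^1≡12, 12^2≡1, 12^4≡1, 12^8≡1, 12^16≡1, 12^32≡1, 12^64≡1.
Since 64 = 64 in binary, 12^64 ≡ 1 ≡ 1 (mod 13).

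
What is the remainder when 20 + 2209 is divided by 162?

2209 − 13·162 = 103, so 2209 ≡ 103 (mod 162).
(20 + 103) mod 162 = 123.

123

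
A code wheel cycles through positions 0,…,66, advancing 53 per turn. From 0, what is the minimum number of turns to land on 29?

The inverse of 53 mod 67 is 43 (since 53·43 = 2279 ≡ 1).
Multiplying both sides by 43: x ≡ 43·29 = 1247 ≡ 41 (mod 67).

41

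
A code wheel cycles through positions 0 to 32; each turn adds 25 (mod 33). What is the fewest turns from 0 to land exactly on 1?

25·4 = 100 = 3·33 + 1, so 25⁻¹ ≡ 4 (mod 33).

4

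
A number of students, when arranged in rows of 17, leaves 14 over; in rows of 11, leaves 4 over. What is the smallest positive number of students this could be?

48

x ≡ 4 (mod 11) gives x ∈ {4, 15, 26, 37, 48}.
The first of these with x mod 17 = 14 is 48.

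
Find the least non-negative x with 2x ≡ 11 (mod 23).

17

The inverse of 2 mod 23 is 12 (since 2·12 = 24 ≡ 1).
So x ≡ 12·11 = 132 ≡ 17 (mod 23).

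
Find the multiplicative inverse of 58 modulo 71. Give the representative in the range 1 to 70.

71 = 1·58 + 13
58 = 4·13 + 6
13 = 2·6 + 1
6 = 6·1 + 0
Back-substituting gives 58·60 ≡ 1 (mod 71).

60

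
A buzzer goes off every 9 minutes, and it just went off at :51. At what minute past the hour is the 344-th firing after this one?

27

344·9 = 3096.
Dividing 3096 by 60 gives quotient 51 and remainder 36.
(51 + 36) mod 60 = 27.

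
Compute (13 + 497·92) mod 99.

497·92 = 45724.
45724 mod 99 = 85 (since 461·99 = 45639).
(13 + 85) mod 99 = 98.

98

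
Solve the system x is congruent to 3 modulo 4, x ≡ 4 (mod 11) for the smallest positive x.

15

x ≡ 3 (mod 4) gives x ∈ {3, 7, 11, 15}.
The first of these with x mod 11 = 4 is 15.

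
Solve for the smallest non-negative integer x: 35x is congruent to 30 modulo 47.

21

35⁻¹ ≡ 43 (mod 47) because 35·43 = 1505 = 32·47 + 1.
Multiplying both sides by 43: x ≡ 43·30 = 1290 ≡ 21 (mod 47).
Check: 35·21 = 735 = 15·47 + 30.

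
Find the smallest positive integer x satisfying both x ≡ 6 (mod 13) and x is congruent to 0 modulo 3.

6

Since 3·9 ≡ 1 (mod 13), take x = 0 + 3·((6−0)·9 mod 13) = 0 + 3·2 = 6.
Check: 6 mod 13 = 6, 6 mod 3 = 0.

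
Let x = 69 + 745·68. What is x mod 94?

745·68 = 50660.
50660 mod 94 = 88 (since 538·94 = 50572).
(69 + 88) mod 94 = 63.

63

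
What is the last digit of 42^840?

Powers of 2 mod 10 repeat with period 4: 2, 4, 8, 6.
840 leaves remainder 0 on division by 4, so 42^840 ends in 6.

6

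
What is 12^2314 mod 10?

4

Last digits of 2^n: 2, 4, 8, 6 (period 4).
2314 mod 4 = 2, so the last digit matches 2^2 = 4.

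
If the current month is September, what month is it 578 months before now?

July

578 mod 12 = 2 (since 48·12 = 576).
September − 2 months → July.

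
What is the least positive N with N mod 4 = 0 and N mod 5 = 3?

x ≡ 0 (mod 4) gives x ∈ {0, 4, 8}.
The first of these with x mod 5 = 3 is 8.

8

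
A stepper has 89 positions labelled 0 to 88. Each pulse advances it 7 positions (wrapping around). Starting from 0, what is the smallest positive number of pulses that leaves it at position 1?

51

7·51 = 357 = 4·89 + 1, so 7⁻¹ ≡ 51 (mod 89).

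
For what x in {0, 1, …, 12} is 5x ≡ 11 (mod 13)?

The inverse of 5 mod 13 is 8 (since 5·8 = 40 ≡ 1).
So x ≡ 8·11 = 88 ≡ 10 (mod 13).
Check: 5·10 = 50 = 3·13 + 11.

10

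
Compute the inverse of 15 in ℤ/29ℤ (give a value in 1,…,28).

2

15·2 = 30 = 1·29 + 1, so 15⁻¹ ≡ 2 (mod 29).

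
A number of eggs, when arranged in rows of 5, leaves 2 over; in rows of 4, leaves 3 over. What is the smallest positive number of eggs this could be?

7

x ≡ 3 (mod 4) gives x ∈ {3, 7}.
The first of these with x mod 5 = 2 is 7.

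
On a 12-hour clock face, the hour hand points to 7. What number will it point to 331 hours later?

2

331 mod 12 = 7 (since 27·12 = 324).
7 + 7 → 2 on a 12-hour dial.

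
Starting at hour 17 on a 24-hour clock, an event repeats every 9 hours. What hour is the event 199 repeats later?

199·9 = 1791.
1791 mod 24 = 15 (since 74·24 = 1776).
(17 + 15) mod 24 = 8.

8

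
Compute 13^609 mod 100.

By repeated squaring mod 100: 13^1≡13, 13^2≡69, 13^4≡61, 13^8≡21, 13^16≡41, 13^32≡81, 13^64≡61, 13^128≡21, 13^256≡41, 13^512≡81.
Since 609 = 1 + 32 + 64 + 512 in binary, 13^609 ≡ 13·81·61·81 ≡ 73 (mod 100).

73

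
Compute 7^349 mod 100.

7

Successive squares of 7 mod 100: 7^1≡7, 7^2≡49, 7^4≡1, 7^8≡1, 7^16≡1, 7^32≡1, 7^64≡1, 7^128≡1, 7^256≡1.
349 = 1 + 4 + 8 + 16 + 64 + 256, so 7^349 ≡ 7·1·1·1·1·1 ≡ 7 (mod 100).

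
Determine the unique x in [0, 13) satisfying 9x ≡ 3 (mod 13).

9⁻¹ ≡ 3 (mod 13) because 9·3 = 27 = 2·13 + 1.
So x ≡ 3·3 = 9 ≡ 9 (mod 13).
Check: 9·9 = 81 = 6·13 + 3.

9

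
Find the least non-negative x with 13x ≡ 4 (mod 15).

13

The inverse of 13 mod 15 is 7 (since 13·7 = 91 ≡ 1).
Multiplying both sides by 7: x ≡ 7·4 = 28 ≡ 13 (mod 15).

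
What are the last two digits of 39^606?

61

Successive squares of 39 mod 100: 39^1≡39, 39^2≡21, 39^4≡41, 39^8≡81, 39^16≡61, 39^32≡21, 39^64≡41, 39^128≡81, 39^256≡61, 39^512≡21.
Since 606 = 2 + 4 + 8 + 16 + 64 + 512 in binary, 39^606 ≡ 21·41·81·61·41·21 ≡ 61 (mod 100).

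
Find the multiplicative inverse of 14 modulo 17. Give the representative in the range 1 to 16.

11

17 = 1·14 + 3
14 = 4·3 + 2
3 = 1·2 + 1
2 = 2·1 + 0
Back-substituting gives 14·11 ≡ 1 (mod 17).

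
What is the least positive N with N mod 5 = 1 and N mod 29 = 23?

x ≡ 1 (mod 5) gives x ∈ {1, 6, 11, 16, 21, 26, 31, 36, …}.
The first of these with x mod 29 = 23 is 81.

81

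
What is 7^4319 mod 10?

The units digit of 7^n cycles with period 4: 7, 9, 3, 1, …
4319 mod 4 = 3, so the last digit matches 7^3 = 3.

3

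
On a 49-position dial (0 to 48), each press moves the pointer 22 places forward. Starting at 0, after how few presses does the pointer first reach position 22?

1

The inverse of 22 mod 49 is 29 (since 22·29 = 638 ≡ 1).
Multiplying both sides by 29: x ≡ 29·22 = 638 ≡ 1 (mod 49).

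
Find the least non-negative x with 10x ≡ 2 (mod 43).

26

The inverse of 10 mod 43 is 13 (since 10·13 = 130 ≡ 1).
Multiplying both sides by 13: x ≡ 13·2 = 26 ≡ 26 (mod 43).
Check: 10·26 = 260 = 6·43 + 2.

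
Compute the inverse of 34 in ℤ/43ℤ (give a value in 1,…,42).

19

34·19 = 646 = 15·43 + 1, so 34⁻¹ ≡ 19 (mod 43).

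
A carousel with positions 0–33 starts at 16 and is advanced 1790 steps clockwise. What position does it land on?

4

1790 = 52·34 + 22, so 1790 mod 34 = 22.
(16 + 22) mod 34 = 4.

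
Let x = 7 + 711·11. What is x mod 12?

711·11 = 7821.
7821 mod 12 = 9 (since 651·12 = 7812).
(7 + 9) mod 12 = 4.

4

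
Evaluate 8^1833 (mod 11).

6

By repeated squaring mod 11: 8^1≡8, 8^2≡9, 8^4≡4, 8^8≡5, 8^16≡3, 8^32≡9, 8^64≡4, 8^128≡5, 8^256≡3, 8^512≡9, 8^1024≡4.
Since 1833 = 1 + 8 + 32 + 256 + 512 + 1024 in binary, 8^1833 ≡ 8·5·9·3·9·4 ≡ 6 (mod 11).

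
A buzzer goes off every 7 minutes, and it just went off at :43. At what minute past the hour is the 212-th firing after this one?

27

212·7 = 1484.
1484 mod 60 = 44 (since 24·60 = 1440).
(43 + 44) mod 60 = 27.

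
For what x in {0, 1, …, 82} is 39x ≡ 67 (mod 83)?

23

The inverse of 39 mod 83 is 66 (since 39·66 = 2574 ≡ 1).
Multiplying both sides by 66: x ≡ 66·67 = 4422 ≡ 23 (mod 83).
Check: 39·23 = 897 = 10·83 + 67.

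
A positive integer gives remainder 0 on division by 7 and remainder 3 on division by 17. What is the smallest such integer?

105

x ≡ 0 (mod 7) gives x ∈ {0, 7, 14, 21, 28, 35, 42, 49, …}.
The first of these with x mod 17 = 3 is 105.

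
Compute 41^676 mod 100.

By repeated squaring mod 100: 41^1≡41, 41^2≡81, 41^4≡61, 41^8≡21, 41^16≡41, 41^32≡81, 41^64≡61, 41^128≡21, 41^256≡41, 41^512≡81.
Since 676 = 4 + 32 + 128 + 512 in binary, 41^676 ≡ 61·81·21·81 ≡ 41 (mod 100).

41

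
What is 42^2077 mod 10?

Powers of 2 mod 10 repeat with period 4: 2, 4, 8, 6.
2077 leaves remainder 1 on division by 4, so 42^2077 ends in 2.

2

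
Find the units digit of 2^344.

6

Last digits of 2^n: 2, 4, 8, 6 (period 4).
344 mod 4 = 0, so the last digit matches 2^4 = 6.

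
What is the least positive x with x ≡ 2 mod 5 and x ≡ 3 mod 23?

72

Since 23·2 ≡ 1 (mod 5), take x = 3 + 23·((2−3)·2 mod 5) = 3 + 23·3 = 72.
Check: 72 mod 5 = 2, 72 mod 23 = 3.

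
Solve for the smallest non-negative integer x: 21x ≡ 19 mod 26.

17

21⁻¹ ≡ 5 (mod 26) because 21·5 = 105 = 4·26 + 1.
So x ≡ 5·19 = 95 ≡ 17 (mod 26).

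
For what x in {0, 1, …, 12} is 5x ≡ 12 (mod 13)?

5

5⁻¹ ≡ 8 (mod 13) because 5·8 = 40 = 3·13 + 1.
So x ≡ 8·12 = 96 ≡ 5 (mod 13).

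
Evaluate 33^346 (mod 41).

By repeated squaring mod 41: 33^1≡33, 33^2≡23, 33^4≡37, 33^8≡16, 33^16≡10, 33^32≡18, 33^64≡37, 33^128≡16, 33^256≡10.
346 = 2 + 8 + 16 + 64 + 256, so 33^346 ≡ 23·16·10·37·10 ≡ 31 (mod 41).

31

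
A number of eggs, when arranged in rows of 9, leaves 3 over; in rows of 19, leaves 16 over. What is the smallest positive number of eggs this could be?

111

x ≡ 3 (mod 9) gives x ∈ {3, 12, 21, 30, 39, 48, 57, 66, …}.
The first of these with x mod 19 = 16 is 111.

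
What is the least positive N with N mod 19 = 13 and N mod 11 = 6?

Since 11·7 ≡ 1 (mod 19), take x = 6 + 11·((13−6)·7 mod 19) = 6 + 11·11 = 127.
Check: 127 mod 19 = 13, 127 mod 11 = 6.

127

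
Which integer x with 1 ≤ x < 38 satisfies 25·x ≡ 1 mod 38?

35

38 = 1·25 + 13
25 = 1·13 + 12
13 = 1·12 + 1
12 = 12·1 + 0
Back-substituting gives 25·35 ≡ 1 (mod 38).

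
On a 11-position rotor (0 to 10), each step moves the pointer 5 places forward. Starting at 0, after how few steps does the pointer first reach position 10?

5⁻¹ ≡ 9 (mod 11) because 5·9 = 45 = 4·11 + 1.
So x ≡ 9·10 = 90 ≡ 2 (mod 11).
Check: 5·2 = 10 = 0·11 + 10.

2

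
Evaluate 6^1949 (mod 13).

By repeated squaring mod 13: 6^1≡6, 6^2≡10, 6^4≡9, 6^8≡3, 6^16≡9, 6^32≡3, 6^64≡9, 6^128≡3, 6^256≡9, 6^512≡3, 6^1024≡9.
Since 1949 = 1 + 4 + 8 + 16 + 128 + 256 + 512 + 1024 in binary, 6^1949 ≡ 6·9·3·9·3·9·3·9 ≡ 2 (mod 13).

2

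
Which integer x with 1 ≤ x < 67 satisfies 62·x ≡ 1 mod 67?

40

67 = 1·62 + 5
62 = 12·5 + 2
5 = 2·2 + 1
2 = 2·1 + 0
Back-substituting gives 62·40 ≡ 1 (mod 67).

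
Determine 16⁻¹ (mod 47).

3

47 = 2·16 + 15
16 = 1·15 + 1
15 = 15·1 + 0
Back-substituting gives 16·3 ≡ 1 (mod 47).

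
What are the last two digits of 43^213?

43

Square-and-reduce mod 100: 43^1≡43, 43^2≡49, 43^4≡1, 43^8≡1, 43^16≡1, 43^32≡1, 43^64≡1, 43^128≡1.
213 = 1 + 4 + 16 + 64 + 128, so 43^213 ≡ 43·1·1·1·1 ≡ 43 (mod 100).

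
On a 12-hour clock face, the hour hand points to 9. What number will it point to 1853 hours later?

2

Dividing 1853 by 12 gives quotient 154 and remainder 5.
9 + 5 → 2 on a 12-hour dial.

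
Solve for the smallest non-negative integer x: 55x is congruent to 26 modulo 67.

9

55⁻¹ ≡ 39 (mod 67) because 55·39 = 2145 = 32·67 + 1.
So x ≡ 39·26 = 1014 ≡ 9 (mod 67).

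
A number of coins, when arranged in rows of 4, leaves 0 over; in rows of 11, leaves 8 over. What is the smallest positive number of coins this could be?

8

Since 11·3 ≡ 1 (mod 4), take x = 8 + 11·((0−8)·3 mod 4) = 8 + 11·0 = 8.
Check: 8 mod 4 = 0, 8 mod 11 = 8.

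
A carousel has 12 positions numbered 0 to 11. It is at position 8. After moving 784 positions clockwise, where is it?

0

784 = 65·12 + 4, so 784 mod 12 = 4.
(8 + 4) mod 12 = 0.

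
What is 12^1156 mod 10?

The units digit of 12^n cycles with period 4: 2, 4, 8, 6, …
1156 leaves remainder 0 on division by 4, so 12^1156 ends in 6.

6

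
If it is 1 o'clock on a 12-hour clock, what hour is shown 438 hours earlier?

438 mod 12 = 6 (since 36·12 = 432).
1 − 6 → 7 on a 12-hour dial.

7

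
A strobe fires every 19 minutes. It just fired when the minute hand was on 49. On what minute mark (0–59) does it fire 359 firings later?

30

359·19 = 6821.
Dividing 6821 by 60 gives quotient 113 and remainder 41.
(49 + 41) mod 60 = 30.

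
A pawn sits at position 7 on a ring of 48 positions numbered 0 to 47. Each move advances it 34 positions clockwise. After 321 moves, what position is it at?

25

321·34 = 10914.
10914 mod 48 = 18 (since 227·48 = 10896).
(7 + 18) mod 48 = 25.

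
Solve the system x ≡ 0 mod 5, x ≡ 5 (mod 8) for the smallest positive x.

5

x ≡ 0 (mod 5) gives x ∈ {0, 5}.
The first of these with x mod 8 = 5 is 5.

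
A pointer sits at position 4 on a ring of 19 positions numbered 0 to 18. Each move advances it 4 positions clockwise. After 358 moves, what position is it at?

11

358·4 = 1432.
Dividing 1432 by 19 gives quotient 75 and remainder 7.
(4 + 7) mod 19 = 11.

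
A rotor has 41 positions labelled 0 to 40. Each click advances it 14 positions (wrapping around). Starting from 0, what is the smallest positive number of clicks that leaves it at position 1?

3

14·3 = 42 = 1·41 + 1, so 14⁻¹ ≡ 3 (mod 41).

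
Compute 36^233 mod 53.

Square-and-reduce mod 53: 36^1≡36, 36^2≡24, 36^4≡46, 36^8≡49, 36^16≡16, 36^32≡44, 36^64≡28, 36^128≡42.
233 = 1 + 8 + 32 + 64 + 128, so 36^233 ≡ 36·49·44·28·42 ≡ 28 (mod 53).

28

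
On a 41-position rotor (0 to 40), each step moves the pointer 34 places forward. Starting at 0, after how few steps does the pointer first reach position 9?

34⁻¹ ≡ 35 (mod 41) because 34·35 = 1190 = 29·41 + 1.
Multiplying both sides by 35: x ≡ 35·9 = 315 ≡ 28 (mod 41).

28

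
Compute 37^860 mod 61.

By repeated squaring mod 61: 37^1≡37, 37^2≡27, 37^4≡58, 37^8≡9, 37^16≡20, 37^32≡34, 37^64≡58, 37^128≡9, 37^256≡20, 37^512≡34.
Since 860 = 4 + 8 + 16 + 64 + 256 + 512 in binary, 37^860 ≡ 58·9·20·58·20·34 ≡ 1 (mod 61).

1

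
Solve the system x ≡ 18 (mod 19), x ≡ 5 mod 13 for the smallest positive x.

18

Since 13·3 ≡ 1 (mod 19), take x = 5 + 13·((18−5)·3 mod 19) = 5 + 13·1 = 18.
Check: 18 mod 19 = 18, 18 mod 13 = 5.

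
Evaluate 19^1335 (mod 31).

1

By repeated squaring mod 31: 19^1≡19, 19^2≡20, 19^4≡28, 19^8≡9, 19^16≡19, 19^32≡20, 19^64≡28, 19^128≡9, 19^256≡19, 19^512≡20, 19^1024≡28.
1335 = 1 + 2 + 4 + 16 + 32 + 256 + 1024, so 19^1335 ≡ 19·20·28·19·20·19·28 ≡ 1 (mod 31).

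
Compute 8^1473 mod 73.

Successive squares of 8 mod 73: 8^1≡8, 8^2≡64, 8^4≡8, 8^8≡64, 8^16≡8, 8^32≡64, 8^64≡8, 8^128≡64, 8^256≡8, 8^512≡64, 8^1024≡8.
1473 = 1 + 64 + 128 + 256 + 1024, so 8^1473 ≡ 8·8·64·8·8 ≡ 1 (mod 73).

1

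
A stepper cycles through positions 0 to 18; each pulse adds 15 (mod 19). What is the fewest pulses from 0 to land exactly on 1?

14

19 = 1·15 + 4
15 = 3·4 + 3
4 = 1·3 + 1
3 = 3·1 + 0
Back-substituting gives 15·14 ≡ 1 (mod 19).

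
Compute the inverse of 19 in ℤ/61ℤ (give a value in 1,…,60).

19·45 = 855 = 14·61 + 1, so 19⁻¹ ≡ 45 (mod 61).

45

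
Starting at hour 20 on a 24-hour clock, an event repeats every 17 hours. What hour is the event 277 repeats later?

277·17 = 4709.
4709 − 196·24 = 5, so 4709 ≡ 5 (mod 24).
(20 + 5) mod 24 = 1.

1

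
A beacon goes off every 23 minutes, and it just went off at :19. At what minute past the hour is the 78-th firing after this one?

78·23 = 1794.
1794 − 29·60 = 54, so 1794 ≡ 54 (mod 60).
(19 + 54) mod 60 = 13.

13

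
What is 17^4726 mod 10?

Last digits of 7^n: 7, 9, 3, 1 (period 4).
4726 leaves remainder 2 on division by 4, so 17^4726 ends in 9.

9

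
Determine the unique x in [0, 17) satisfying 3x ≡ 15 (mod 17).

3⁻¹ ≡ 6 (mod 17) because 3·6 = 18 = 1·17 + 1.
So x ≡ 6·15 = 90 ≡ 5 (mod 17).

5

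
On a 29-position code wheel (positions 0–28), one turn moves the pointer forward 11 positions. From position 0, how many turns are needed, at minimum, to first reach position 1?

8

29 = 2·11 + 7
11 = 1·7 + 4
7 = 1·4 + 3
4 = 1·3 + 1
3 = 3·1 + 0
Back-substituting gives 11·8 ≡ 1 (mod 29).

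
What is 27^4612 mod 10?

1

The units digit of 27^n cycles with period 4: 7, 9, 3, 1, …
4612 leaves remainder 0 on division by 4, so 27^4612 ends in 1.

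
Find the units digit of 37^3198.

Powers of 7 mod 10 repeat with period 4: 7, 9, 3, 1.
3198 leaves remainder 2 on division by 4, so 37^3198 ends in 9.

9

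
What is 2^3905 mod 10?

2

The units digit of 2^n cycles with period 4: 2, 4, 8, 6, …
3905 mod 4 = 1, so the last digit matches 2^1 = 2.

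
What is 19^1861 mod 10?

The units digit of 19^n cycles with period 2: 9, 1, …
1861 mod 2 = 1, so the last digit matches 9^1 = 9.

9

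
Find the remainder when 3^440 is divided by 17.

16

Square-and-reduce mod 17: 3^1≡3, 3^2≡9, 3^4≡13, 3^8≡16, 3^16≡1, 3^32≡1, 3^64≡1, 3^128≡1, 3^256≡1.
440 = 8 + 16 + 32 + 128 + 256, so 3^440 ≡ 16·1·1·1·1 ≡ 16 (mod 17).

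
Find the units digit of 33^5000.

Powers of 3 mod 10 repeat with period 4: 3, 9, 7, 1.
5000 leaves remainder 0 on division by 4, so 33^5000 ends in 1.

1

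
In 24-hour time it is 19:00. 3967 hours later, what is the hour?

2

3967 = 165·24 + 7, so 3967 mod 24 = 7.
(19 + 7) mod 24 = 2.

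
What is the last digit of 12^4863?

The units digit of 12^n cycles with period 4: 2, 4, 8, 6, …
4863 leaves remainder 3 on division by 4, so 12^4863 ends in 8.

8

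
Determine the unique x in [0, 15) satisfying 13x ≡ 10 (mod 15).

10

13⁻¹ ≡ 7 (mod 15) because 13·7 = 91 = 6·15 + 1.
So x ≡ 7·10 = 70 ≡ 10 (mod 15).
Check: 13·10 = 130 = 8·15 + 10.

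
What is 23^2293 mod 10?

Last digits of 3^n: 3, 9, 7, 1 (period 4).
2293 leaves remainder 1 on division by 4, so 23^2293 ends in 3.

3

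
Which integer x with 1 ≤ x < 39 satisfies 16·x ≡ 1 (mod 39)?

39 = 2·16 + 7
16 = 2·7 + 2
7 = 3·2 + 1
2 = 2·1 + 0
Back-substituting gives 16·22 ≡ 1 (mod 39).

22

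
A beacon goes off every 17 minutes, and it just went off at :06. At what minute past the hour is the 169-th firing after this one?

59

169·17 = 2873.
2873 mod 60 = 53 (since 47·60 = 2820).
(6 + 53) mod 60 = 59.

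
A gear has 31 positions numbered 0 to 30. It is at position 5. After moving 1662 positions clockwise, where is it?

1662 − 53·31 = 19, so 1662 ≡ 19 (mod 31).
(5 + 19) mod 31 = 24.

24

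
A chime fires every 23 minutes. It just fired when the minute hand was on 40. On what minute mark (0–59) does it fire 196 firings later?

196·23 = 4508.
4508 − 75·60 = 8, so 4508 ≡ 8 (mod 60).
(40 + 8) mod 60 = 48.

48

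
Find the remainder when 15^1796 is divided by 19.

17

By repeated squaring mod 19: 15^1≡15, 15^2≡16, 15^4≡9, 15^8≡5, 15^16≡6, 15^32≡17, 15^64≡4, 15^128≡16, 15^256≡9, 15^512≡5, 15^1024≡6.
Since 1796 = 4 + 256 + 512 + 1024 in binary, 15^1796 ≡ 9·9·5·6 ≡ 17 (mod 19).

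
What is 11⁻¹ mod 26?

19

26 = 2·11 + 4
11 = 2·4 + 3
4 = 1·3 + 1
3 = 3·1 + 0
Back-substituting gives 11·19 ≡ 1 (mod 26).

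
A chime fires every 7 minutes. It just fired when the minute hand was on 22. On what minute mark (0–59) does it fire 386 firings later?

386·7 = 2702.
Dividing 2702 by 60 gives quotient 45 and remainder 2.
(22 + 2) mod 60 = 24.

24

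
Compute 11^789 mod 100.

Square-and-reduce mod 100: 11^1≡11, 11^2≡21, 11^4≡41, 11^8≡81, 11^16≡61, 11^32≡21, 11^64≡41, 11^128≡81, 11^256≡61, 11^512≡21.
789 = 1 + 4 + 16 + 256 + 512, so 11^789 ≡ 11·41·61·61·21 ≡ 91 (mod 100).

91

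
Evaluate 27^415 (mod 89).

By repeated squaring mod 89: 27^1≡27, 27^2≡17, 27^4≡22, 27^8≡39, 27^16≡8, 27^32≡64, 27^64≡2, 27^128≡4, 27^256≡16.
415 = 1 + 2 + 4 + 8 + 16 + 128 + 256, so 27^415 ≡ 27·17·22·39·8·4·16 ≡ 66 (mod 89).

66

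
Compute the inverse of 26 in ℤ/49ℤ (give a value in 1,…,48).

17

26·17 = 442 = 9·49 + 1, so 26⁻¹ ≡ 17 (mod 49).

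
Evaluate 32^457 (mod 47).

Square-and-reduce mod 47: 32^1≡32, 32^2≡37, 32^4≡6, 32^8≡36, 32^16≡27, 32^32≡24, 32^64≡12, 32^128≡3, 32^256≡9.
457 = 1 + 8 + 64 + 128 + 256, so 32^457 ≡ 32·36·12·3·9 ≡ 21 (mod 47).

21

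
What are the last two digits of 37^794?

Successive squares of 37 mod 100: 37^1≡37, 37^2≡69, 37^4≡61, 37^8≡21, 37^16≡41, 37^32≡81, 37^64≡61, 37^128≡21, 37^256≡41, 37^512≡81.
794 = 2 + 8 + 16 + 256 + 512, so 37^794 ≡ 69·21·41·41·81 ≡ 89 (mod 100).

89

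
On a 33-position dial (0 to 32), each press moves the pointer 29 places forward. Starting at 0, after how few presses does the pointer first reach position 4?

The inverse of 29 mod 33 is 8 (since 29·8 = 232 ≡ 1).
Multiplying both sides by 8: x ≡ 8·4 = 32 ≡ 32 (mod 33).

32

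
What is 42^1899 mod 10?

The units digit of 42^n cycles with period 4: 2, 4, 8, 6, …
1899 mod 4 = 3, so the last digit matches 2^3 = 8.

8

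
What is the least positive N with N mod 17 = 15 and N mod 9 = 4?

49

Since 9·2 ≡ 1 (mod 17), take x = 4 + 9·((15−4)·2 mod 17) = 4 + 9·5 = 49.
Check: 49 mod 17 = 15, 49 mod 9 = 4.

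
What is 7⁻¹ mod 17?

5

17 = 2·7 + 3
7 = 2·3 + 1
3 = 3·1 + 0
Back-substituting gives 7·5 ≡ 1 (mod 17).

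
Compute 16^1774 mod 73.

Square-and-reduce mod 73: 16^1≡16, 16^2≡37, 16^4≡55, 16^8≡32, 16^16≡2, 16^32≡4, 16^64≡16, 16^128≡37, 16^256≡55, 16^512≡32, 16^1024≡2.
Since 1774 = 2 + 4 + 8 + 32 + 64 + 128 + 512 + 1024 in binary, 16^1774 ≡ 37·55·32·4·16·37·32·2 ≡ 16 (mod 73).

16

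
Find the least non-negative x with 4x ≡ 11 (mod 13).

4⁻¹ ≡ 10 (mod 13) because 4·10 = 40 = 3·13 + 1.
So x ≡ 10·11 = 110 ≡ 6 (mod 13).

6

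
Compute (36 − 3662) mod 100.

3662 = 36·100 + 62, so 3662 mod 100 = 62.
(36 − 62) mod 100 = 74.

74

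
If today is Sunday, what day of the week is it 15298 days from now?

Wednesday

15298 = 2185·7 + 3, so 15298 mod 7 = 3.
Sunday + 3 days → Wednesday.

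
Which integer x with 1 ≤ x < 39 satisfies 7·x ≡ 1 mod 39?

39 = 5·7 + 4
7 = 1·4 + 3
4 = 1·3 + 1
3 = 3·1 + 0
Back-substituting gives 7·28 ≡ 1 (mod 39).

28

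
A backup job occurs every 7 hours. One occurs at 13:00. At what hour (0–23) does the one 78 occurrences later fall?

78·7 = 546.
546 = 22·24 + 18, so 546 mod 24 = 18.
(13 + 18) mod 24 = 7.

7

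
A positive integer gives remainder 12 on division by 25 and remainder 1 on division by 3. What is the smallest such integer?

37

x ≡ 1 (mod 3) gives x ∈ {1, 4, 7, 10, 13, 16, 19, 22, …}.
The first of these with x mod 25 = 12 is 37.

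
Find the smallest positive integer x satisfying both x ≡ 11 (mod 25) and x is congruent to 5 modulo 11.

236

x ≡ 5 (mod 11) gives x ∈ {5, 16, 27, 38, 49, 60, 71, 82, …}.
The first of these with x mod 25 = 11 is 236.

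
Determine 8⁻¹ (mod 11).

11 = 1·8 + 3
8 = 2·3 + 2
3 = 1·2 + 1
2 = 2·1 + 0
Back-substituting gives 8·7 ≡ 1 (mod 11).

7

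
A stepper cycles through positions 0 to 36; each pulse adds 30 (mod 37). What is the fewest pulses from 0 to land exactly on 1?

37 = 1·30 + 7
30 = 4·7 + 2
7 = 3·2 + 1
2 = 2·1 + 0
Back-substituting gives 30·21 ≡ 1 (mod 37).

21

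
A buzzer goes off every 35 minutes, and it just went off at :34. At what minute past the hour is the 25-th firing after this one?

25·35 = 875.
875 − 14·60 = 35, so 875 ≡ 35 (mod 60).
(34 + 35) mod 60 = 9.

9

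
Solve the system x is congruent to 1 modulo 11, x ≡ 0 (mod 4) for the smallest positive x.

x ≡ 0 (mod 4) gives x ∈ {0, 4, 8, 12}.
The first of these with x mod 11 = 1 is 12.

12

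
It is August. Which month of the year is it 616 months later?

December

Dividing 616 by 12 gives quotient 51 and remainder 4.
August + 4 months → December.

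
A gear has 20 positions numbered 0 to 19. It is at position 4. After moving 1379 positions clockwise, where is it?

3

1379 − 68·20 = 19, so 1379 ≡ 19 (mod 20).
(4 + 19) mod 20 = 3.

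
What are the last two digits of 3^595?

07

Successive squares of 3 mod 100: 3^1≡3, 3^2≡9, 3^4≡81, 3^8≡61, 3^16≡21, 3^32≡41, 3^64≡81, 3^128≡61, 3^256≡21, 3^512≡41.
595 = 1 + 2 + 16 + 64 + 512, so 3^595 ≡ 3·9·21·81·41 ≡ 7 (mod 100).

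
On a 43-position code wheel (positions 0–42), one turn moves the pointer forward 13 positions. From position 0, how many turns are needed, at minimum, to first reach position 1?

10

13·10 = 130 = 3·43 + 1, so 13⁻¹ ≡ 10 (mod 43).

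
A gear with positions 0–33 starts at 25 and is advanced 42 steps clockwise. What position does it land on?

33

42 mod 34 = 8 (since 1·34 = 34).
(25 + 8) mod 34 = 33.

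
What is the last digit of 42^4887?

8

The units digit of 42^n cycles with period 4: 2, 4, 8, 6, …
4887 mod 4 = 3, so the last digit matches 2^3 = 8.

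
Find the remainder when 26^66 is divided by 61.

Square-and-reduce mod 61: 26^1≡26, 26^2≡5, 26^4≡25, 26^8≡15, 26^16≡42, 26^32≡56, 26^64≡25.
66 = 2 + 64, so 26^66 ≡ 5·25 ≡ 3 (mod 61).

3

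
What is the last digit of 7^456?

1

The units digit of 7^n cycles with period 4: 7, 9, 3, 1, …
456 leaves remainder 0 on division by 4, so 7^456 ends in 1.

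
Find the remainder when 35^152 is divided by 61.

56

Square-and-reduce mod 61: 35^1≡35, 35^2≡5, 35^4≡25, 35^8≡15, 35^16≡42, 35^32≡56, 35^64≡25, 35^128≡15.
152 = 8 + 16 + 128, so 35^152 ≡ 15·42·15 ≡ 56 (mod 61).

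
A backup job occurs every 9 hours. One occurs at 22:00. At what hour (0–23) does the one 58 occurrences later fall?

16

58·9 = 522.
Dividing 522 by 24 gives quotient 21 and remainder 18.
(22 + 18) mod 24 = 16.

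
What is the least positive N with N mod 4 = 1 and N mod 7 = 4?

x ≡ 1 (mod 4) gives x ∈ {1, 5, 9, 13, 17, 21, 25}.
The first of these with x mod 7 = 4 is 25.

25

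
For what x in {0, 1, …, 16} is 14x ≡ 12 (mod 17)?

The inverse of 14 mod 17 is 11 (since 14·11 = 154 ≡ 1).
Multiplying both sides by 11: x ≡ 11·12 = 132 ≡ 13 (mod 17).

13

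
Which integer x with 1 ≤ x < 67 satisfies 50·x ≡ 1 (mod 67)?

50·63 = 3150 = 47·67 + 1, so 50⁻¹ ≡ 63 (mod 67).

63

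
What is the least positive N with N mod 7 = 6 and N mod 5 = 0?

20

Since 5·3 ≡ 1 (mod 7), take x = 0 + 5·((6−0)·3 mod 7) = 0 + 5·4 = 20.
Check: 20 mod 7 = 6, 20 mod 5 = 0.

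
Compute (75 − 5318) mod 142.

11

5318 − 37·142 = 64, so 5318 ≡ 64 (mod 142).
(75 − 64) mod 142 = 11.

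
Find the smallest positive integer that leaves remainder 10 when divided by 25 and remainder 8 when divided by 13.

60

Since 13·2 ≡ 1 (mod 25), take x = 8 + 13·((10−8)·2 mod 25) = 8 + 13·4 = 60.
Check: 60 mod 25 = 10, 60 mod 13 = 8.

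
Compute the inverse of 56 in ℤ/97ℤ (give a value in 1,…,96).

26

97 = 1·56 + 41
56 = 1·41 + 15
41 = 2·15 + 11
15 = 1·11 + 4
11 = 2·4 + 3
4 = 1·3 + 1
3 = 3·1 + 0
Back-substituting gives 56·26 ≡ 1 (mod 97).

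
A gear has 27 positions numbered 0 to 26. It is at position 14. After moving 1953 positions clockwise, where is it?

23

1953 − 72·27 = 9, so 1953 ≡ 9 (mod 27).
(14 + 9) mod 27 = 23.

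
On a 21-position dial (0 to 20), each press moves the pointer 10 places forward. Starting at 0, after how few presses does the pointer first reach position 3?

10⁻¹ ≡ 19 (mod 21) because 10·19 = 190 = 9·21 + 1.
Multiplying both sides by 19: x ≡ 19·3 = 57 ≡ 15 (mod 21).
Check: 10·15 = 150 = 7·21 + 3.

15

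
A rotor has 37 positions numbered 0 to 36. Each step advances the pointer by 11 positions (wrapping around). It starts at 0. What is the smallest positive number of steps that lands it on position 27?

11⁻¹ ≡ 27 (mod 37) because 11·27 = 297 = 8·37 + 1.
So x ≡ 27·27 = 729 ≡ 26 (mod 37).

26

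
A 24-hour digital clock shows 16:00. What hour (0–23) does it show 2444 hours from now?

12

Dividing 2444 by 24 gives quotient 101 and remainder 20.
(16 + 20) mod 24 = 12.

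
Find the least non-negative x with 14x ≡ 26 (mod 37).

23

14⁻¹ ≡ 8 (mod 37) because 14·8 = 112 = 3·37 + 1.
So x ≡ 8·26 = 208 ≡ 23 (mod 37).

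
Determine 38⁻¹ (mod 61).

61 = 1·38 + 23
38 = 1·23 + 15
23 = 1·15 + 8
15 = 1·8 + 7
8 = 1·7 + 1
7 = 7·1 + 0
Back-substituting gives 38·53 ≡ 1 (mod 61).

53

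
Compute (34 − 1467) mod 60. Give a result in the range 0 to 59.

1467 − 24·60 = 27, so 1467 ≡ 27 (mod 60).
(34 − 27) mod 60 = 7.

7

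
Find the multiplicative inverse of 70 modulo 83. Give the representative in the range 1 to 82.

51

83 = 1·70 + 13
70 = 5·13 + 5
13 = 2·5 + 3
5 = 1·3 + 2
3 = 1·2 + 1
2 = 2·1 + 0
Back-substituting gives 70·51 ≡ 1 (mod 83).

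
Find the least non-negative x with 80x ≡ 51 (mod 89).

The inverse of 80 mod 89 is 79 (since 80·79 = 6320 ≡ 1).
So x ≡ 79·51 = 4029 ≡ 24 (mod 89).

24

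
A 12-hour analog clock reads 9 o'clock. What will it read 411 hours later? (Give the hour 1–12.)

411 − 34·12 = 3, so 411 ≡ 3 (mod 12).
9 + 3 → 12 on a 12-hour dial.

12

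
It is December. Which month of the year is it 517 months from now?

Dividing 517 by 12 gives quotient 43 and remainder 1.
December + 1 month → January.

January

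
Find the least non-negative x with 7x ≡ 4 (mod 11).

10

7⁻¹ ≡ 8 (mod 11) because 7·8 = 56 = 5·11 + 1.
So x ≡ 8·4 = 32 ≡ 10 (mod 11).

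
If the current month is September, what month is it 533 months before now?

April

533 = 44·12 + 5, so 533 mod 12 = 5.
September − 5 months → April.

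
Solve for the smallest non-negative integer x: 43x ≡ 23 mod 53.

3

The inverse of 43 mod 53 is 37 (since 43·37 = 1591 ≡ 1).
Multiplying both sides by 37: x ≡ 37·23 = 851 ≡ 3 (mod 53).
Check: 43·3 = 129 = 2·53 + 23.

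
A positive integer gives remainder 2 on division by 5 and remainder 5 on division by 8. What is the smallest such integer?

x ≡ 2 (mod 5) gives x ∈ {2, 7, 12, 17, 22, 27, 32, 37}.
The first of these with x mod 8 = 5 is 37.

37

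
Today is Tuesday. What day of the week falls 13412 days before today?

Tuesday

13412 mod 7 = 0 (since 1916·7 = 13412).
Tuesday − 0 days → Tuesday.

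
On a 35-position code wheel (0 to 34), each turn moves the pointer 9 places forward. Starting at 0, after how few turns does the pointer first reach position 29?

The inverse of 9 mod 35 is 4 (since 9·4 = 36 ≡ 1).
So x ≡ 4·29 = 116 ≡ 11 (mod 35).
Check: 9·11 = 99 = 2·35 + 29.

11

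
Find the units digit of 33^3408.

The units digit of 33^n cycles with period 4: 3, 9, 7, 1, …
3408 leaves remainder 0 on division by 4, so 33^3408 ends in 1.

1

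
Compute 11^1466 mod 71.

Successive squares of 11 mod 71: 11^1≡11, 11^2≡50, 11^4≡15, 11^8≡12, 11^16≡2, 11^32≡4, 11^64≡16, 11^128≡43, 11^256≡3, 11^512≡9, 11^1024≡10.
Since 1466 = 2 + 8 + 16 + 32 + 128 + 256 + 1024 in binary, 11^1466 ≡ 50·12·2·4·43·3·10 ≡ 19 (mod 71).

19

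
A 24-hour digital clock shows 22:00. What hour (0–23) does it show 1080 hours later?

22

Dividing 1080 by 24 gives quotient 45 and remainder 0.
(22 + 0) mod 24 = 22.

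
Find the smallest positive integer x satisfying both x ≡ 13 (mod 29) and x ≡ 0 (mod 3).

42

x ≡ 0 (mod 3) gives x ∈ {0, 3, 6, 9, 12, 15, 18, 21, …}.
The first of these with x mod 29 = 13 is 42.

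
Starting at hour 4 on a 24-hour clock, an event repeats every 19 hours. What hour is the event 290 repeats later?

18

290·19 = 5510.
5510 − 229·24 = 14, so 5510 ≡ 14 (mod 24).
(4 + 14) mod 24 = 18.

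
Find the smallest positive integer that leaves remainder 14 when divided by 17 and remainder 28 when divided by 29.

x ≡ 14 (mod 17) gives x ∈ {14, 31, 48, 65, 82, 99, 116, 133, …}.
The first of these with x mod 29 = 28 is 405.

405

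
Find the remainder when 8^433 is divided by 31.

16

Successive squares of 8 mod 31: 8^1≡8, 8^2≡2, 8^4≡4, 8^8≡16, 8^16≡8, 8^32≡2, 8^64≡4, 8^128≡16, 8^256≡8.
433 = 1 + 16 + 32 + 128 + 256, so 8^433 ≡ 8·8·2·16·8 ≡ 16 (mod 31).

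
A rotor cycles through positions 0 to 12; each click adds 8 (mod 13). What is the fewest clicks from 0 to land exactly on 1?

5

13 = 1·8 + 5
8 = 1·5 + 3
5 = 1·3 + 2
3 = 1·2 + 1
2 = 2·1 + 0
Back-substituting gives 8·5 ≡ 1 (mod 13).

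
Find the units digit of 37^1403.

The units digit of 37^n cycles with period 4: 7, 9, 3, 1, …
1403 leaves remainder 3 on division by 4, so 37^1403 ends in 3.

3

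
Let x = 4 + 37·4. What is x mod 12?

8

37·4 = 148.
Dividing 148 by 12 gives quotient 12 and remainder 4.
(4 + 4) mod 12 = 8.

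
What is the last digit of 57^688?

1

The units digit of 57^n cycles with period 4: 7, 9, 3, 1, …
688 mod 4 = 0, so the last digit matches 7^4 = 1.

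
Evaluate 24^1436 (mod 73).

8

Square-and-reduce mod 73: 24^1≡24, 24^2≡65, 24^4≡64, 24^8≡8, 24^16≡64, 24^32≡8, 24^64≡64, 24^128≡8, 24^256≡64, 24^512≡8, 24^1024≡64.
1436 = 4 + 8 + 16 + 128 + 256 + 1024, so 24^1436 ≡ 64·8·64·8·64·64 ≡ 8 (mod 73).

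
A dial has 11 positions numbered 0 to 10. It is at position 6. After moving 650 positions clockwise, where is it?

7

650 = 59·11 + 1, so 650 mod 11 = 1.
(6 + 1) mod 11 = 7.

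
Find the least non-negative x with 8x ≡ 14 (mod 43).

8⁻¹ ≡ 27 (mod 43) because 8·27 = 216 = 5·43 + 1.
Multiplying both sides by 27: x ≡ 27·14 = 378 ≡ 34 (mod 43).

34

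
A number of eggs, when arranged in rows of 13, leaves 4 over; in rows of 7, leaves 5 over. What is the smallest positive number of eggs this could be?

Since 7·2 ≡ 1 (mod 13), take x = 5 + 7·((4−5)·2 mod 13) = 5 + 7·11 = 82.
Check: 82 mod 13 = 4, 82 mod 7 = 5.

82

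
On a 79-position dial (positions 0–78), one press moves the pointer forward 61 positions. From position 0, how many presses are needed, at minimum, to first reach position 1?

57

61·57 = 3477 = 44·79 + 1, so 61⁻¹ ≡ 57 (mod 79).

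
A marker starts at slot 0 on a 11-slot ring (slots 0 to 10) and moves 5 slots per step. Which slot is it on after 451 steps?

451·5 = 2255.
2255 − 205·11 = 0, so 2255 ≡ 0 (mod 11).
(0 + 0) mod 11 = 0.

0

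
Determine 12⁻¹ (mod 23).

23 = 1·12 + 11
12 = 1·11 + 1
11 = 11·1 + 0
Back-substituting gives 12·2 ≡ 1 (mod 23).

2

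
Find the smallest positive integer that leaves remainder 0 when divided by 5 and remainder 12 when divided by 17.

80

x ≡ 0 (mod 5) gives x ∈ {0, 5, 10, 15, 20, 25, 30, 35, …}.
The first of these with x mod 17 = 12 is 80.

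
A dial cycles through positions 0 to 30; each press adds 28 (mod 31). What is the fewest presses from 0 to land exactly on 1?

10

31 = 1·28 + 3
28 = 9·3 + 1
3 = 3·1 + 0
Back-substituting gives 28·10 ≡ 1 (mod 31).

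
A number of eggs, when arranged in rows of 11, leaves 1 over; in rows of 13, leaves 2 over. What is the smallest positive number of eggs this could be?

67

x ≡ 1 (mod 11) gives x ∈ {1, 12, 23, 34, 45, 56, 67}.
The first of these with x mod 13 = 2 is 67.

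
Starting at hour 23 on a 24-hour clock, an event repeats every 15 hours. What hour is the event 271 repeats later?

271·15 = 4065.
4065 mod 24 = 9 (since 169·24 = 4056).
(23 + 9) mod 24 = 8.

8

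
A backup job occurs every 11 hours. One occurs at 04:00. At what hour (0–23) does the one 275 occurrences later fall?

5

275·11 = 3025.
3025 − 126·24 = 1, so 3025 ≡ 1 (mod 24).
(4 + 1) mod 24 = 5.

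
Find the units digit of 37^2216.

The units digit of 37^n cycles with period 4: 7, 9, 3, 1, …
2216 mod 4 = 0, so the last digit matches 7^4 = 1.

1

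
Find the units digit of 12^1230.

4

The units digit of 12^n cycles with period 4: 2, 4, 8, 6, …
1230 mod 4 = 2, so the last digit matches 2^2 = 4.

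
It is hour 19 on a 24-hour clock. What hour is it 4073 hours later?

12

4073 − 169·24 = 17, so 4073 ≡ 17 (mod 24).
(19 + 17) mod 24 = 12.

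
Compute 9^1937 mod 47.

17

Successive squares of 9 mod 47: 9^1≡9, 9^2≡34, 9^4≡28, 9^8≡32, 9^16≡37, 9^32≡6, 9^64≡36, 9^128≡27, 9^256≡24, 9^512≡12, 9^1024≡3.
1937 = 1 + 16 + 128 + 256 + 512 + 1024, so 9^1937 ≡ 9·37·27·24·12·3 ≡ 17 (mod 47).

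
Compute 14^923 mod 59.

Successive squares of 14 mod 59: 14^1≡14, 14^2≡19, 14^4≡7, 14^8≡49, 14^16≡41, 14^32≡29, 14^64≡15, 14^128≡48, 14^256≡3, 14^512≡9.
Since 923 = 1 + 2 + 8 + 16 + 128 + 256 + 512 in binary, 14^923 ≡ 14·19·49·41·48·3·9 ≡ 56 (mod 59).

56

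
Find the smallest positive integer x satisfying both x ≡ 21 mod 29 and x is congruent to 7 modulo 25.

x ≡ 7 (mod 25) gives x ∈ {7, 32, 57, 82, 107, 132, 157, 182, …}.
The first of these with x mod 29 = 21 is 282.

282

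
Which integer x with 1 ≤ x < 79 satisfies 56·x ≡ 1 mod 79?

56·24 = 1344 = 17·79 + 1, so 56⁻¹ ≡ 24 (mod 79).

24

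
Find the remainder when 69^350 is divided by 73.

55

Square-and-reduce mod 73: 69^1≡69, 69^2≡16, 69^4≡37, 69^8≡55, 69^16≡32, 69^32≡2, 69^64≡4, 69^128≡16, 69^256≡37.
Since 350 = 2 + 4 + 8 + 16 + 64 + 256 in binary, 69^350 ≡ 16·37·55·32·4·37 ≡ 55 (mod 73).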